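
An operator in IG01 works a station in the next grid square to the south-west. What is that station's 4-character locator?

HG90

Longitude square 0; −1 → -1, wraps to 9, carry into field.
Longitude field I = 8; −1 → 7 = H.
Latitude square 1; −1 → 0.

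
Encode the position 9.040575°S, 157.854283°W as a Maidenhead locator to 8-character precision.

Offset from 180°W / 90°S: lon 22.14572°, lat 80.95942°.
Field: lon ⌊22.14572/20⌋ = 1 → B; lat ⌊80.95942/10⌋ = 8 → I.
Square: lon ⌊2.14572/2⌋ = 1; lat ⌊0.95942/1⌋ = 0.
Subsquare: lon ⌊0.14572/0.0833333⌋ = 1 → b; lat ⌊0.95942/0.0416667⌋ = 23 → x.
Extended square: lon ⌊0.06238/0.00833333⌋ = 7; lat ⌊0.00109/0.00416667⌋ = 0.

BI10bx70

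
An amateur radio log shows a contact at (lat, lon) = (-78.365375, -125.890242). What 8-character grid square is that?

Offset from 180°W / 90°S: lon 54.10976°, lat 11.63462°.
Field (20°×10°, letters A–R): lon ⌊54.10976/20⌋ = 2 → C; lat ⌊11.63462/10⌋ = 1 → B.
Square (2°×1°, digits 0–9): lon ⌊14.10976/2⌋ = 7; lat ⌊1.63462/1⌋ = 1.
Subsquare (5′×2.5′, letters a–x): lon ⌊0.10976/0.0833333⌋ = 1 → b; lat ⌊0.63462/0.0416667⌋ = 15 → p.
Extended square (30″×15″, digits 0–9): lon ⌊0.02642/0.00833333⌋ = 3; lat ⌊0.00962/0.00416667⌋ = 2.

CB71bp32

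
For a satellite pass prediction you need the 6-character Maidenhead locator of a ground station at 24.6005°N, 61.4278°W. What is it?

FL94go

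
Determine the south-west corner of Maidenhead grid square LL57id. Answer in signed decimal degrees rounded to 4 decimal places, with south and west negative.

Field L=11, L=11: +11·20° lon, +11·10° lat → SW at lon 40°, lat 20°.
Square 5, 7: +5·2° lon, +7·1° lat → SW at lon 50°, lat 27°.
Subsquare i=8, d=3: +8·0.0833333° lon, +3·0.0416667° lat → SW at lon 50.6667°, lat 27.125°.
latitude 27.1250, longitude 50.6667.

27.1250, 50.6667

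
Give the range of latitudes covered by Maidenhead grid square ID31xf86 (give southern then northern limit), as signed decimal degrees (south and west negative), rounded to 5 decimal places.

-58.76667, -58.76250

Field I=8, D=3: +8·20° lon, +3·10° lat → SW at lon -20°, lat -60°.
Square 3, 1: +3·2° lon, +1·1° lat → SW at lon -14°, lat -59°.
Subsquare x=23, f=5: +23·0.0833333° lon, +5·0.0416667° lat → SW at lon -12.0833°, lat -58.7917°.
Extended square 8, 6: +8·0.00833333° lon, +6·0.00416667° lat → SW at lon -12.0167°, lat -58.7667°.
Cell spans 0.00833333° lon × 0.00416667° lat.
south -58.76667, north -58.76250.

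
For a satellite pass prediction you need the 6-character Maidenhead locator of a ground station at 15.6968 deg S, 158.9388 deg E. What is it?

Add 180° to longitude and 90° to latitude: 338.9388, 74.3032.
Field: lon ⌊338.9388/20⌋ = 16 → Q; lat ⌊74.3032/10⌋ = 7 → H.
Square: lon ⌊18.9388/2⌋ = 9; lat ⌊4.3032/1⌋ = 4.
Subsquare: lon ⌊0.9388/0.0833333⌋ = 11 → l; lat ⌊0.3032/0.0416667⌋ = 7 → h.

QH94lh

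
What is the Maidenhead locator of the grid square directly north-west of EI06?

DI97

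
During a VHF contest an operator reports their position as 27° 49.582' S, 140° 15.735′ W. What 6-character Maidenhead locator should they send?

BG92ue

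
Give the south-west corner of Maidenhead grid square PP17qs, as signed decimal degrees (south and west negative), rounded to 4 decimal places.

67.7500, 123.3333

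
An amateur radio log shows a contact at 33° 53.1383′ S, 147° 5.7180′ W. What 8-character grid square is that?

BF66kc87

Shift to the Maidenhead origin (180°W, 90°S): lon 32.90470, lat 56.11436.
Field (20°×10°, letters A–R): 32.90470/20 → 1 → B, 56.11436/10 → 5 → F; chars BF.
Square (2°×1°, digits 0–9): 12.90470/2 → 6, 6.11436/1 → 6; chars 66.
Subsquare (5′×2.5′, letters a–x): 0.90470/0.0833333 → 10 → k, 0.11436/0.0416667 → 2 → c; chars kc.
Extended square (30″×15″, digits 0–9): 0.07137/0.00833333 → 8, 0.03103/0.00416667 → 7; chars 87.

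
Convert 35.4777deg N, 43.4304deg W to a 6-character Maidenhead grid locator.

Add 180° to longitude and 90° to latitude: 136.5696, 125.4777.
Field: 136.5696/20 → 6 → G, 125.4777/10 → 12 → M; chars GM.
Square: 16.5696/2 → 8, 5.4777/1 → 5; chars 85.
Subsquare: 0.5696/0.0833333 → 6 → g, 0.4777/0.0416667 → 11 → l; chars gl.

GM85gl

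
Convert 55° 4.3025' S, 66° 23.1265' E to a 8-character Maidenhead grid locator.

Add 180° to longitude and 90° to latitude: 246.38544, 34.92829.
Field: 246.38544/20 → 12 → M, 34.92829/10 → 3 → D; chars MD.
Square: 6.38544/2 → 3, 4.92829/1 → 4; chars 34.
Subsquare: 0.38544/0.0833333 → 4 → e, 0.92829/0.0416667 → 22 → w; chars ew.
Extended square: 0.05211/0.00833333 → 6, 0.01162/0.00416667 → 2; chars 62.

MD34ew62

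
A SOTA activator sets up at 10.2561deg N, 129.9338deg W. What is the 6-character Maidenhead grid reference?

CK50ag

Shift to the Maidenhead origin (180°W, 90°S): lon 50.0662, lat 100.2561.
Field: 50.0662/20 → 2 → C, 100.2561/10 → 10 → K; chars CK.
Square: 10.0662/2 → 5, 0.2561/1 → 0; chars 50.
Subsquare: 0.0662/0.0833333 → 0 → a, 0.2561/0.0416667 → 6 → g; chars ag.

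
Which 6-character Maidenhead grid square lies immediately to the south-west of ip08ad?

HP98xc

Longitude subsquare a = 0; −1 → -1, wraps to 23 = x, carry into square.
Longitude square 0; −1 → -1, wraps to 9, carry into field.
Longitude field I = 8; −1 → 7 = H.
Latitude subsquare d = 3; −1 → 2 = c.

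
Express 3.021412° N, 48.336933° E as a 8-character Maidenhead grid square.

Add 180° to longitude and 90° to latitude: 228.33693, 93.02141.
Field: lon ⌊228.33693/20⌋ = 11 → L; lat ⌊93.02141/10⌋ = 9 → J.
Square: lon ⌊8.33693/2⌋ = 4; lat ⌊3.02141/1⌋ = 3.
Subsquare: lon ⌊0.33693/0.0833333⌋ = 4 → e; lat ⌊0.02141/0.0416667⌋ = 0 → a.
Extended square: lon ⌊0.00360/0.00833333⌋ = 0; lat ⌊0.02141/0.00416667⌋ = 5.

LJ43ea05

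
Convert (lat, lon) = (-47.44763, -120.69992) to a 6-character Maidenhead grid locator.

CE92pn

Offset from 180°W / 90°S: lon 59.3001°, lat 42.5524°.
Field: 59.3001/20 → 2 → C, 42.5524/10 → 4 → E; chars CE.
Square: 19.3001/2 → 9, 2.5524/1 → 2; chars 92.
Subsquare: 1.3001/0.0833333 → 15 → p, 0.5524/0.0416667 → 13 → n; chars pn.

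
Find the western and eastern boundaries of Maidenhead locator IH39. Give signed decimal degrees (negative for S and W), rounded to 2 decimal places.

Field I=8, H=7: +8·20° lon, +7·10° lat → SW at lon -20°, lat -20°.
Square 3, 9: +3·2° lon, +9·1° lat → SW at lon -14°, lat -11°.
Cell spans 2° lon × 1° lat.
west -14.00, east -12.00.

-14.00, -12.00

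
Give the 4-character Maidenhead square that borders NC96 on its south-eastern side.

OC05

Longitude square 9; +1 → 10, wraps to 0, carry into field.
Longitude field N = 13; +1 → 14 = O.
Latitude square 6; −1 → 5.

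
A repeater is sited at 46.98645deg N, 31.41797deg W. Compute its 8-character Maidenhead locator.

Add 180° to longitude and 90° to latitude: 148.58203, 136.98645.
Field (20°×10°, letters A–R): 148.58203/20 → 7 → H, 136.98645/10 → 13 → N; chars HN.
Square (2°×1°, digits 0–9): 8.58203/2 → 4, 6.98645/1 → 6; chars 46.
Subsquare (5′×2.5′, letters a–x): 0.58203/0.0833333 → 6 → g, 0.98645/0.0416667 → 23 → x; chars gx.
Extended square (30″×15″, digits 0–9): 0.08203/0.00833333 → 9, 0.02812/0.00416667 → 6; chars 96.

HN46gx96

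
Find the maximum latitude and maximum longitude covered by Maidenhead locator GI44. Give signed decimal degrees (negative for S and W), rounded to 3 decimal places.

Field G=6, I=8: +6·20° lon, +8·10° lat → SW at lon -60°, lat -10°.
Square 4, 4: +4·2° lon, +4·1° lat → SW at lon -52°, lat -6°.
Cell spans 2° lon × 1° lat. NE corner is SW corner plus one full cell.
latitude -5.000, longitude -50.000.

-5.000, -50.000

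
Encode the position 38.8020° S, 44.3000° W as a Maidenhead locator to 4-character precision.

GF71

Shift to the Maidenhead origin (180°W, 90°S): lon 135.70, lat 51.20.
Field: 135.70/20 → 6 → G, 51.20/10 → 5 → F; chars GF.
Square: 15.70/2 → 7, 1.20/1 → 1; chars 71.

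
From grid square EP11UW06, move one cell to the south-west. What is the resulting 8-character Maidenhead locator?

Longitude extended square 0; −1 → -1, wraps to 9, carry into subsquare.
Longitude subsquare u = 20; −1 → 19 = t.
Latitude extended square 6; −1 → 5.

EP11tw95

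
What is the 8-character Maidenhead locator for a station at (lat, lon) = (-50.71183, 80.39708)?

Offset from 180°W / 90°S: lon 260.39708°, lat 39.28817°.
Field (20°×10°, letters A–R): lon ⌊260.39708/20⌋ = 13 → N; lat ⌊39.28817/10⌋ = 3 → D.
Square (2°×1°, digits 0–9): lon ⌊0.39708/2⌋ = 0; lat ⌊9.28817/1⌋ = 9.
Subsquare (5′×2.5′, letters a–x): lon ⌊0.39708/0.0833333⌋ = 4 → e; lat ⌊0.28817/0.0416667⌋ = 6 → g.
Extended square (30″×15″, digits 0–9): lon ⌊0.06375/0.00833333⌋ = 7; lat ⌊0.03817/0.00416667⌋ = 9.

ND09eg79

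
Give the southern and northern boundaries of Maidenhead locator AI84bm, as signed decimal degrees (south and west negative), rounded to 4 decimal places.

-5.5000, -5.4583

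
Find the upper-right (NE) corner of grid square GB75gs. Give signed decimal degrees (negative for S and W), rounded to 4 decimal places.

-74.2083, -45.4167

Field G=6, B=1: +6·20° lon, +1·10° lat → SW at lon -60°, lat -80°.
Square 7, 5: +7·2° lon, +5·1° lat → SW at lon -46°, lat -75°.
Subsquare g=6, s=18: +6·0.0833333° lon, +18·0.0416667° lat → SW at lon -45.5°, lat -74.25°.
Cell spans 0.0833333° lon × 0.0416667° lat. NE corner is SW corner plus one full cell.
latitude -74.2083, longitude -45.4167.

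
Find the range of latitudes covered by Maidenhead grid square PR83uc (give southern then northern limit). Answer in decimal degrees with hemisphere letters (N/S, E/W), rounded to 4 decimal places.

83.0833° N, 83.1250° N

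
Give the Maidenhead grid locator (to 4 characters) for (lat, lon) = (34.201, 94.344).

Offset from 180°W / 90°S: lon 274.34°, lat 124.20°.
Field: lon ⌊274.34/20⌋ = 13 → N; lat ⌊124.20/10⌋ = 12 → M.
Square: lon ⌊14.34/2⌋ = 7; lat ⌊4.20/1⌋ = 4.

NM74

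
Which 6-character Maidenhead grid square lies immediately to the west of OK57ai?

OK47xi

Longitude subsquare a = 0; −1 → -1, wraps to 23 = x, carry into square.
Longitude square 5; −1 → 4.
The latitude characters are unchanged.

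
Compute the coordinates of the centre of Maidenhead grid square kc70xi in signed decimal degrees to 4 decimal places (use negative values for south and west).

-69.6458, 35.9583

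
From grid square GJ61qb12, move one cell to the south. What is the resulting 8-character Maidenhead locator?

GJ61qb11

Latitude extended square 2; −1 → 1.
The longitude characters are unchanged.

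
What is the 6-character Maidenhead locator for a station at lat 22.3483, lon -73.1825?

FL32ji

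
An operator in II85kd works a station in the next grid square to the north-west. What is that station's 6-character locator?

II85je

Longitude subsquare k = 10; −1 → 9 = j.
Latitude subsquare d = 3; +1 → 4 = e.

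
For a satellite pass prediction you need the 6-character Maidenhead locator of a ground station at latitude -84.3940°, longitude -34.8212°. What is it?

Offset from 180°W / 90°S: lon 145.1788°, lat 5.6060°.
Field: 145.1788/20 → 7 → H, 5.6060/10 → 0 → A; chars HA.
Square: 5.1788/2 → 2, 5.6060/1 → 5; chars 25.
Subsquare: 1.1788/0.0833333 → 14 → o, 0.6060/0.0416667 → 14 → o; chars oo.

HA25oo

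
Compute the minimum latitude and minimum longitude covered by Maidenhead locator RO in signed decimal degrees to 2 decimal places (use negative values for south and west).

50.00, 160.00

Field R=17, O=14: +17·20° lon, +14·10° lat → SW at lon 160°, lat 50°.
latitude 50.00, longitude 160.00.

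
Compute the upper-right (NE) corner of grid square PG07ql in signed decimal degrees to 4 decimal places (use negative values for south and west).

-22.5000, 121.4167

Field P=15, G=6: +15·20° lon, +6·10° lat → SW at lon 120°, lat -30°.
Square 0, 7: +0·2° lon, +7·1° lat → SW at lon 120°, lat -23°.
Subsquare q=16, l=11: +16·0.0833333° lon, +11·0.0416667° lat → SW at lon 121.333°, lat -22.5417°.
Cell spans 0.0833333° lon × 0.0416667° lat. NE corner is SW corner plus one full cell.
latitude -22.5000, longitude 121.4167.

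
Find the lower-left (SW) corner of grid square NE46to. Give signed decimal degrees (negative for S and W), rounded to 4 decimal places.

-43.4167, 89.5833

Field N=13, E=4: +13·20° lon, +4·10° lat → SW at lon 80°, lat -50°.
Square 4, 6: +4·2° lon, +6·1° lat → SW at lon 88°, lat -44°.
Subsquare t=19, o=14: +19·0.0833333° lon, +14·0.0416667° lat → SW at lon 89.5833°, lat -43.4167°.
latitude -43.4167, longitude 89.5833.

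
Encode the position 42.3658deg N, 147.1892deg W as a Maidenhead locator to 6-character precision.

Add 180° to longitude and 90° to latitude: 32.8108, 132.3658.
Field: 32.8108/20 → 1 → B, 132.3658/10 → 13 → N; chars BN.
Square: 12.8108/2 → 6, 2.3658/1 → 2; chars 62.
Subsquare: 0.8108/0.0833333 → 9 → j, 0.3658/0.0416667 → 8 → i; chars ji.

BN62ji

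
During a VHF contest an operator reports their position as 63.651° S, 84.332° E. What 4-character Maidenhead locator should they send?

NC26

Shift to the Maidenhead origin (180°W, 90°S): lon 264.33, lat 26.35.
Field (20°×10°, letters A–R): lon ⌊264.33/20⌋ = 13 → N; lat ⌊26.35/10⌋ = 2 → C.
Square (2°×1°, digits 0–9): lon ⌊4.33/2⌋ = 2; lat ⌊6.35/1⌋ = 6.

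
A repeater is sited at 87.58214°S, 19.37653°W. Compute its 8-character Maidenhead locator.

IA02hk40

Shift to the Maidenhead origin (180°W, 90°S): lon 160.62347, lat 2.41786.
Field: lon ⌊160.62347/20⌋ = 8 → I; lat ⌊2.41786/10⌋ = 0 → A.
Square: lon ⌊0.62347/2⌋ = 0; lat ⌊2.41786/1⌋ = 2.
Subsquare: lon ⌊0.62347/0.0833333⌋ = 7 → h; lat ⌊0.41786/0.0416667⌋ = 10 → k.
Extended square: lon ⌊0.04014/0.00833333⌋ = 4; lat ⌊0.00119/0.00416667⌋ = 0.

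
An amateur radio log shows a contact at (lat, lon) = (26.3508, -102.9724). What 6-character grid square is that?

Shift to the Maidenhead origin (180°W, 90°S): lon 77.0276, lat 116.3508.
Field: lon ⌊77.0276/20⌋ = 3 → D; lat ⌊116.3508/10⌋ = 11 → L.
Square: lon ⌊17.0276/2⌋ = 8; lat ⌊6.3508/1⌋ = 6.
Subsquare: lon ⌊1.0276/0.0833333⌋ = 12 → m; lat ⌊0.3508/0.0416667⌋ = 8 → i.

DL86mi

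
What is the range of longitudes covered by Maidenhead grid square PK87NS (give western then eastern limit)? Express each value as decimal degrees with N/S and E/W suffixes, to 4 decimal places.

Field P=15, K=10: +15·20° lon, +10·10° lat → SW at lon 120°, lat 10°.
Square 8, 7: +8·2° lon, +7·1° lat → SW at lon 136°, lat 17°.
Subsquare n=13, s=18: +13·0.0833333° lon, +18·0.0416667° lat → SW at lon 137.083°, lat 17.75°.
Cell spans 0.0833333° lon × 0.0416667° lat.
west 137.0833° E, east 137.1667° E.

137.0833° E, 137.1667° E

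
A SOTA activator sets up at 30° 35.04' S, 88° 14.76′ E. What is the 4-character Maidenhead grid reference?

Offset from 180°W / 90°S: lon 268.25°, lat 59.42°.
Field: lon ⌊268.25/20⌋ = 13 → N; lat ⌊59.42/10⌋ = 5 → F.
Square: lon ⌊8.25/2⌋ = 4; lat ⌊9.42/1⌋ = 9.

NF49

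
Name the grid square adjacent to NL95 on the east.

Longitude square 9; +1 → 10, wraps to 0, carry into field.
Longitude field N = 13; +1 → 14 = O.
The latitude characters are unchanged.

OL05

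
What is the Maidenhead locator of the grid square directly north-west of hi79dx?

HJ70ca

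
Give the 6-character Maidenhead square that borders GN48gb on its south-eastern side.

GN48ha

Longitude subsquare g = 6; +1 → 7 = h.
Latitude subsquare b = 1; −1 → 0 = a.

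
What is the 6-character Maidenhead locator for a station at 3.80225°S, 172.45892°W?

Offset from 180°W / 90°S: lon 7.5411°, lat 86.1977°.
Field (20°×10°, letters A–R): lon ⌊7.5411/20⌋ = 0 → A; lat ⌊86.1977/10⌋ = 8 → I.
Square (2°×1°, digits 0–9): lon ⌊7.5411/2⌋ = 3; lat ⌊6.1977/1⌋ = 6.
Subsquare (5′×2.5′, letters a–x): lon ⌊1.5411/0.0833333⌋ = 18 → s; lat ⌊0.1977/0.0416667⌋ = 4 → e.

AI36se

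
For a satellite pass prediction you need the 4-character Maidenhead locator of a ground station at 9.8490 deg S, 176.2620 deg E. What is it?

RI80

Add 180° to longitude and 90° to latitude: 356.26, 80.15.
Field (20°×10°, letters A–R): lon ⌊356.26/20⌋ = 17 → R; lat ⌊80.15/10⌋ = 8 → I.
Square (2°×1°, digits 0–9): lon ⌊16.26/2⌋ = 8; lat ⌊0.15/1⌋ = 0.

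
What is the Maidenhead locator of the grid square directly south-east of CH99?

DH08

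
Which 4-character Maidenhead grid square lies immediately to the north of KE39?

KF30

Latitude square 9; +1 → 10, wraps to 0, carry into field.
Latitude field E = 4; +1 → 5 = F.
The longitude characters are unchanged.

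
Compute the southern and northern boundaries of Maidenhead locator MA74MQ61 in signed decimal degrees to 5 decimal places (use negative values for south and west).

-85.32917, -85.32500

Field M=12, A=0: +12·20° lon, +0·10° lat → SW at lon 60°, lat -90°.
Square 7, 4: +7·2° lon, +4·1° lat → SW at lon 74°, lat -86°.
Subsquare m=12, q=16: +12·0.0833333° lon, +16·0.0416667° lat → SW at lon 75°, lat -85.3333°.
Extended square 6, 1: +6·0.00833333° lon, +1·0.00416667° lat → SW at lon 75.05°, lat -85.3292°.
Cell spans 0.00833333° lon × 0.00416667° lat.
south -85.32917, north -85.32500.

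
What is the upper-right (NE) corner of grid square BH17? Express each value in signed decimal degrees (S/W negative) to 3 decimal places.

Field B=1, H=7: +1·20° lon, +7·10° lat → SW at lon -160°, lat -20°.
Square 1, 7: +1·2° lon, +7·1° lat → SW at lon -158°, lat -13°.
Cell spans 2° lon × 1° lat. NE corner is SW corner plus one full cell.
latitude -12.000, longitude -156.000.

-12.000, -156.000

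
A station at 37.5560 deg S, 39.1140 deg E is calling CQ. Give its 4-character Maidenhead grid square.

KF92

Shift to the Maidenhead origin (180°W, 90°S): lon 219.11, lat 52.44.
Field: 219.11/20 → 10 → K, 52.44/10 → 5 → F; chars KF.
Square: 19.11/2 → 9, 2.44/1 → 2; chars 92.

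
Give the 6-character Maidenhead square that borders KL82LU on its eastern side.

KL82mu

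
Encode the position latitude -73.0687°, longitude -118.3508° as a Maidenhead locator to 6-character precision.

Shift to the Maidenhead origin (180°W, 90°S): lon 61.6492, lat 16.9313.
Field: 61.6492/20 → 3 → D, 16.9313/10 → 1 → B; chars DB.
Square: 1.6492/2 → 0, 6.9313/1 → 6; chars 06.
Subsquare: 1.6492/0.0833333 → 19 → t, 0.9313/0.0416667 → 22 → w; chars tw.

DB06tw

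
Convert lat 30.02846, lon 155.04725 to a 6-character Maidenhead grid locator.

Add 180° to longitude and 90° to latitude: 335.0472, 120.0285.
Field (20°×10°, letters A–R): lon ⌊335.0472/20⌋ = 16 → Q; lat ⌊120.0285/10⌋ = 12 → M.
Square (2°×1°, digits 0–9): lon ⌊15.0472/2⌋ = 7; lat ⌊0.0285/1⌋ = 0.
Subsquare (5′×2.5′, letters a–x): lon ⌊1.0472/0.0833333⌋ = 12 → m; lat ⌊0.0285/0.0416667⌋ = 0 → a.

QM70ma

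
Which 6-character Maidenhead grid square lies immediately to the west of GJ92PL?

GJ92ol

Longitude subsquare p = 15; −1 → 14 = o.
The latitude characters are unchanged.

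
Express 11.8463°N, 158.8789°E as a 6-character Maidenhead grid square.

QK91ku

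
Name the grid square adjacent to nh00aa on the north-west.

Longitude subsquare a = 0; −1 → -1, wraps to 23 = x, carry into square.
Longitude square 0; −1 → -1, wraps to 9, carry into field.
Longitude field N = 13; −1 → 12 = M.
Latitude subsquare a = 0; +1 → 1 = b.

MH90xb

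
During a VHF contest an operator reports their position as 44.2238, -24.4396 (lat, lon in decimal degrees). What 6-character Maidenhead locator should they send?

Shift to the Maidenhead origin (180°W, 90°S): lon 155.5604, lat 134.2238.
Field (20°×10°, letters A–R): lon ⌊155.5604/20⌋ = 7 → H; lat ⌊134.2238/10⌋ = 13 → N.
Square (2°×1°, digits 0–9): lon ⌊15.5604/2⌋ = 7; lat ⌊4.2238/1⌋ = 4.
Subsquare (5′×2.5′, letters a–x): lon ⌊1.5604/0.0833333⌋ = 18 → s; lat ⌊0.2238/0.0416667⌋ = 5 → f.

HN74sf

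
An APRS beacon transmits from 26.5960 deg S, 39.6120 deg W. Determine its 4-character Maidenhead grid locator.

Add 180° to longitude and 90° to latitude: 140.39, 63.40.
Field: 140.39/20 → 7 → H, 63.40/10 → 6 → G; chars HG.
Square: 0.39/2 → 0, 3.40/1 → 3; chars 03.

HG03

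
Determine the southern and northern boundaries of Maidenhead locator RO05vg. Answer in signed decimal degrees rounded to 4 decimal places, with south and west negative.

Field R=17, O=14: +17·20° lon, +14·10° lat → SW at lon 160°, lat 50°.
Square 0, 5: +0·2° lon, +5·1° lat → SW at lon 160°, lat 55°.
Subsquare v=21, g=6: +21·0.0833333° lon, +6·0.0416667° lat → SW at lon 161.75°, lat 55.25°.
Cell spans 0.0833333° lon × 0.0416667° lat.
south 55.2500, north 55.2917.

55.2500, 55.2917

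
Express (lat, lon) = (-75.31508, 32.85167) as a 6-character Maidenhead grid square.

KB64kq

Shift to the Maidenhead origin (180°W, 90°S): lon 212.8517, lat 14.6849.
Field: lon ⌊212.8517/20⌋ = 10 → K; lat ⌊14.6849/10⌋ = 1 → B.
Square: lon ⌊12.8517/2⌋ = 6; lat ⌊4.6849/1⌋ = 4.
Subsquare: lon ⌊0.8517/0.0833333⌋ = 10 → k; lat ⌊0.6849/0.0416667⌋ = 16 → q.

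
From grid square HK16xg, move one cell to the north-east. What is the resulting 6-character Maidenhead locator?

Longitude subsquare x = 23; +1 → 24, wraps to 0 = a, carry into square.
Longitude square 1; +1 → 2.
Latitude subsquare g = 6; +1 → 7 = h.

HK26ah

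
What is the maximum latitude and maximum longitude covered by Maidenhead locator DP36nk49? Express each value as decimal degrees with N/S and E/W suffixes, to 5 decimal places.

Field D=3, P=15: +3·20° lon, +15·10° lat → SW at lon -120°, lat 60°.
Square 3, 6: +3·2° lon, +6·1° lat → SW at lon -114°, lat 66°.
Subsquare n=13, k=10: +13·0.0833333° lon, +10·0.0416667° lat → SW at lon -112.917°, lat 66.4167°.
Extended square 4, 9: +4·0.00833333° lon, +9·0.00416667° lat → SW at lon -112.883°, lat 66.4542°.
Cell spans 0.00833333° lon × 0.00416667° lat. NE corner is SW corner plus one full cell.
latitude 66.45833° N, longitude 112.87500° W.

66.45833° N, 112.87500° W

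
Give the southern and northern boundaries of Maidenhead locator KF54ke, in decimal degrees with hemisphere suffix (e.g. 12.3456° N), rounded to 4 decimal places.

35.8333° S, 35.7917° S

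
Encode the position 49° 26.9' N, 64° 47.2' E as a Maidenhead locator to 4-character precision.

Add 180° to longitude and 90° to latitude: 244.79, 139.45.
Field (20°×10°, letters A–R): lon ⌊244.79/20⌋ = 12 → M; lat ⌊139.45/10⌋ = 13 → N.
Square (2°×1°, digits 0–9): lon ⌊4.79/2⌋ = 2; lat ⌊9.45/1⌋ = 9.

MN29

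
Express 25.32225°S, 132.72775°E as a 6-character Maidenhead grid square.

Add 180° to longitude and 90° to latitude: 312.7278, 64.6778.
Field (20°×10°, letters A–R): 312.7278/20 → 15 → P, 64.6778/10 → 6 → G; chars PG.
Square (2°×1°, digits 0–9): 12.7278/2 → 6, 4.6778/1 → 4; chars 64.
Subsquare (5′×2.5′, letters a–x): 0.7278/0.0833333 → 8 → i, 0.6778/0.0416667 → 16 → q; chars iq.

PG64iq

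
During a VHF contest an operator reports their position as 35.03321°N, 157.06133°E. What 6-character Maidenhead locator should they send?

Add 180° to longitude and 90° to latitude: 337.0613, 125.0332.
Field: lon ⌊337.0613/20⌋ = 16 → Q; lat ⌊125.0332/10⌋ = 12 → M.
Square: lon ⌊17.0613/2⌋ = 8; lat ⌊5.0332/1⌋ = 5.
Subsquare: lon ⌊1.0613/0.0833333⌋ = 12 → m; lat ⌊0.0332/0.0416667⌋ = 0 → a.

QM85ma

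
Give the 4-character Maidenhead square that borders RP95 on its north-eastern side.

AP06

Longitude square 9; +1 → 10, wraps to 0, carry into field.
Longitude field R = 17; +1 → 18, wraps to 0 = A, wrapping around the antimeridian.
Latitude square 5; +1 → 6.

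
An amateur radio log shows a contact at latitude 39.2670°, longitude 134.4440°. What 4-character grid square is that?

PM79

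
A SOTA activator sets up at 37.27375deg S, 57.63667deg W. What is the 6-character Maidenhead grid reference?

GF12er

Shift to the Maidenhead origin (180°W, 90°S): lon 122.3633, lat 52.7263.
Field: lon ⌊122.3633/20⌋ = 6 → G; lat ⌊52.7263/10⌋ = 5 → F.
Square: lon ⌊2.3633/2⌋ = 1; lat ⌊2.7263/1⌋ = 2.
Subsquare: lon ⌊0.3633/0.0833333⌋ = 4 → e; lat ⌊0.7263/0.0416667⌋ = 17 → r.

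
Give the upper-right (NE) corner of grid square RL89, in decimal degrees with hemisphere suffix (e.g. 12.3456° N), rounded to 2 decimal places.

30.00° N, 178.00° E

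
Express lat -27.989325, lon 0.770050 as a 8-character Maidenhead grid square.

Offset from 180°W / 90°S: lon 180.77005°, lat 62.01067°.
Field (20°×10°, letters A–R): lon ⌊180.77005/20⌋ = 9 → J; lat ⌊62.01067/10⌋ = 6 → G.
Square (2°×1°, digits 0–9): lon ⌊0.77005/2⌋ = 0; lat ⌊2.01067/1⌋ = 2.
Subsquare (5′×2.5′, letters a–x): lon ⌊0.77005/0.0833333⌋ = 9 → j; lat ⌊0.01067/0.0416667⌋ = 0 → a.
Extended square (30″×15″, digits 0–9): lon ⌊0.02005/0.00833333⌋ = 2; lat ⌊0.01067/0.00416667⌋ = 2.

JG02ja22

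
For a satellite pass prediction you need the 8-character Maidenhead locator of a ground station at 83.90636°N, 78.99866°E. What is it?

Add 180° to longitude and 90° to latitude: 258.99866, 173.90636.
Field: 258.99866/20 → 12 → M, 173.90636/10 → 17 → R; chars MR.
Square: 18.99866/2 → 9, 3.90636/1 → 3; chars 93.
Subsquare: 0.99866/0.0833333 → 11 → l, 0.90636/0.0416667 → 21 → v; chars lv.
Extended square: 0.08199/0.00833333 → 9, 0.03136/0.00416667 → 7; chars 97.

MR93lv97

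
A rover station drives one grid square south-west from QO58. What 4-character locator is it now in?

QO47

Longitude square 5; −1 → 4.
Latitude square 8; −1 → 7.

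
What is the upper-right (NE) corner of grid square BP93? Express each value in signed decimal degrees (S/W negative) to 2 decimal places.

Field B=1, P=15: +1·20° lon, +15·10° lat → SW at lon -160°, lat 60°.
Square 9, 3: +9·2° lon, +3·1° lat → SW at lon -142°, lat 63°.
Cell spans 2° lon × 1° lat. NE corner is SW corner plus one full cell.
latitude 64.00, longitude -140.00.

64.00, -140.00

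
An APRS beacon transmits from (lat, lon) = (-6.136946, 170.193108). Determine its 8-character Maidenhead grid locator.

RI53cu37

Add 180° to longitude and 90° to latitude: 350.19311, 83.86305.
Field (20°×10°, letters A–R): lon ⌊350.19311/20⌋ = 17 → R; lat ⌊83.86305/10⌋ = 8 → I.
Square (2°×1°, digits 0–9): lon ⌊10.19311/2⌋ = 5; lat ⌊3.86305/1⌋ = 3.
Subsquare (5′×2.5′, letters a–x): lon ⌊0.19311/0.0833333⌋ = 2 → c; lat ⌊0.86305/0.0416667⌋ = 20 → u.
Extended square (30″×15″, digits 0–9): lon ⌊0.02644/0.00833333⌋ = 3; lat ⌊0.02972/0.00416667⌋ = 7.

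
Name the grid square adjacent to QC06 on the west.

PC96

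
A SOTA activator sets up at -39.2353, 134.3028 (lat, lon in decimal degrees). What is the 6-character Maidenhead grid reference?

PF70ds

Shift to the Maidenhead origin (180°W, 90°S): lon 314.3028, lat 50.7647.
Field: lon ⌊314.3028/20⌋ = 15 → P; lat ⌊50.7647/10⌋ = 5 → F.
Square: lon ⌊14.3028/2⌋ = 7; lat ⌊0.7647/1⌋ = 0.
Subsquare: lon ⌊0.3028/0.0833333⌋ = 3 → d; lat ⌊0.7647/0.0416667⌋ = 18 → s.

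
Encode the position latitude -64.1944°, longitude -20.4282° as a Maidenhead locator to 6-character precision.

Add 180° to longitude and 90° to latitude: 159.5718, 25.8056.
Field (20°×10°, letters A–R): lon ⌊159.5718/20⌋ = 7 → H; lat ⌊25.8056/10⌋ = 2 → C.
Square (2°×1°, digits 0–9): lon ⌊19.5718/2⌋ = 9; lat ⌊5.8056/1⌋ = 5.
Subsquare (5′×2.5′, letters a–x): lon ⌊1.5718/0.0833333⌋ = 18 → s; lat ⌊0.8056/0.0416667⌋ = 19 → t.

HC95st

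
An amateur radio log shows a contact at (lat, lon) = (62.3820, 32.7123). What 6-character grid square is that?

KP62ij

Offset from 180°W / 90°S: lon 212.7123°, lat 152.3820°.
Field: 212.7123/20 → 10 → K, 152.3820/10 → 15 → P; chars KP.
Square: 12.7123/2 → 6, 2.3820/1 → 2; chars 62.
Subsquare: 0.7123/0.0833333 → 8 → i, 0.3820/0.0416667 → 9 → j; chars ij.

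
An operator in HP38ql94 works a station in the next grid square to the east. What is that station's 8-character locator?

HP38rl04

Longitude extended square 9; +1 → 10, wraps to 0, carry into subsquare.
Longitude subsquare q = 16; +1 → 17 = r.
The latitude characters are unchanged.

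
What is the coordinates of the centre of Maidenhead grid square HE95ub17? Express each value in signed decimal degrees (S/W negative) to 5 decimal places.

-44.92708, -20.32083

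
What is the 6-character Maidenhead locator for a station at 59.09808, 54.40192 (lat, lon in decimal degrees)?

LO79ec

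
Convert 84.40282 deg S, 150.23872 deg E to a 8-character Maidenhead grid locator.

QA55co83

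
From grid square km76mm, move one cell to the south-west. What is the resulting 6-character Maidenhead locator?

KM76ll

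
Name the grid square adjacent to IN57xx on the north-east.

IN68aa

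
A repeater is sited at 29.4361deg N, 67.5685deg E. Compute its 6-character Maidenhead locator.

Shift to the Maidenhead origin (180°W, 90°S): lon 247.5685, lat 119.4361.
Field: 247.5685/20 → 12 → M, 119.4361/10 → 11 → L; chars ML.
Square: 7.5685/2 → 3, 9.4361/1 → 9; chars 39.
Subsquare: 1.5685/0.0833333 → 18 → s, 0.4361/0.0416667 → 10 → k; chars sk.

ML39sk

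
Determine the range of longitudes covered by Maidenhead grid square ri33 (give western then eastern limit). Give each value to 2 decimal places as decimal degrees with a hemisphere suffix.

166.00° E, 168.00° E

Field R=17, I=8: +17·20° lon, +8·10° lat → SW at lon 160°, lat -10°.
Square 3, 3: +3·2° lon, +3·1° lat → SW at lon 166°, lat -7°.
Cell spans 2° lon × 1° lat.
west 166.00° E, east 168.00° E.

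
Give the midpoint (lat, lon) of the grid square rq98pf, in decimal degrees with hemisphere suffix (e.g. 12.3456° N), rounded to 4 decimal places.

Field R=17, Q=16: +17·20° lon, +16·10° lat → SW at lon 160°, lat 70°.
Square 9, 8: +9·2° lon, +8·1° lat → SW at lon 178°, lat 78°.
Subsquare p=15, f=5: +15·0.0833333° lon, +5·0.0416667° lat → SW at lon 179.25°, lat 78.2083°.
Cell spans 0.0833333° lon × 0.0416667° lat. Centre is SW corner plus half of each.
latitude 78.2292° N, longitude 179.2917° E.

78.2292° N, 179.2917° E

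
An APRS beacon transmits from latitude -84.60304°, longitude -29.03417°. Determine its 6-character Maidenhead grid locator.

Add 180° to longitude and 90° to latitude: 150.9658, 5.3970.
Field: lon ⌊150.9658/20⌋ = 7 → H; lat ⌊5.3970/10⌋ = 0 → A.
Square: lon ⌊10.9658/2⌋ = 5; lat ⌊5.3970/1⌋ = 5.
Subsquare: lon ⌊0.9658/0.0833333⌋ = 11 → l; lat ⌊0.3970/0.0416667⌋ = 9 → j.

HA55lj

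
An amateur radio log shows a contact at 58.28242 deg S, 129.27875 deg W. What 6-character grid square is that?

Add 180° to longitude and 90° to latitude: 50.7212, 31.7176.
Field (20°×10°, letters A–R): lon ⌊50.7212/20⌋ = 2 → C; lat ⌊31.7176/10⌋ = 3 → D.
Square (2°×1°, digits 0–9): lon ⌊10.7212/2⌋ = 5; lat ⌊1.7176/1⌋ = 1.
Subsquare (5′×2.5′, letters a–x): lon ⌊0.7212/0.0833333⌋ = 8 → i; lat ⌊0.7176/0.0416667⌋ = 17 → r.

CD51ir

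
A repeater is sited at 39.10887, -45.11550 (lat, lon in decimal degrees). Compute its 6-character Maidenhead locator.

Add 180° to longitude and 90° to latitude: 134.8845, 129.1089.
Field: lon ⌊134.8845/20⌋ = 6 → G; lat ⌊129.1089/10⌋ = 12 → M.
Square: lon ⌊14.8845/2⌋ = 7; lat ⌊9.1089/1⌋ = 9.
Subsquare: lon ⌊0.8845/0.0833333⌋ = 10 → k; lat ⌊0.1089/0.0416667⌋ = 2 → c.

GM79kc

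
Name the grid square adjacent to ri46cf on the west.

Longitude subsquare c = 2; −1 → 1 = b.
The latitude characters are unchanged.

RI46bf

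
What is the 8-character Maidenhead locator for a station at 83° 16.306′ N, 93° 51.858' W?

ER33bg65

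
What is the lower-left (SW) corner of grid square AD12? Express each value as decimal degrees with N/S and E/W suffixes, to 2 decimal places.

58.00° S, 178.00° W

Field A=0, D=3: +0·20° lon, +3·10° lat → SW at lon -180°, lat -60°.
Square 1, 2: +1·2° lon, +2·1° lat → SW at lon -178°, lat -58°.
latitude 58.00° S, longitude 178.00° W.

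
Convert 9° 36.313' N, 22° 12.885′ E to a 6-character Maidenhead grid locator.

Shift to the Maidenhead origin (180°W, 90°S): lon 202.2148, lat 99.6052.
Field: lon ⌊202.2148/20⌋ = 10 → K; lat ⌊99.6052/10⌋ = 9 → J.
Square: lon ⌊2.2148/2⌋ = 1; lat ⌊9.6052/1⌋ = 9.
Subsquare: lon ⌊0.2148/0.0833333⌋ = 2 → c; lat ⌊0.6052/0.0416667⌋ = 14 → o.

KJ19co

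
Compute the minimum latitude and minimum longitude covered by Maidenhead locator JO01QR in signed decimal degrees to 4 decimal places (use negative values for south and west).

Field J=9, O=14: +9·20° lon, +14·10° lat → SW at lon 0°, lat 50°.
Square 0, 1: +0·2° lon, +1·1° lat → SW at lon 0°, lat 51°.
Subsquare q=16, r=17: +16·0.0833333° lon, +17·0.0416667° lat → SW at lon 1.33333°, lat 51.7083°.
latitude 51.7083, longitude 1.3333.

51.7083, 1.3333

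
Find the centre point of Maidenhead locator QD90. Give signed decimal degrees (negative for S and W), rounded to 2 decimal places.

-59.50, 159.00

Field Q=16, D=3: +16·20° lon, +3·10° lat → SW at lon 140°, lat -60°.
Square 9, 0: +9·2° lon, +0·1° lat → SW at lon 158°, lat -60°.
Cell spans 2° lon × 1° lat. Centre is SW corner plus half of each.
latitude -59.50, longitude 159.00.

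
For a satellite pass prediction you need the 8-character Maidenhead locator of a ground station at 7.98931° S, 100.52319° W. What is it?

DI92ra72

Offset from 180°W / 90°S: lon 79.47681°, lat 82.01069°.
Field: 79.47681/20 → 3 → D, 82.01069/10 → 8 → I; chars DI.
Square: 19.47681/2 → 9, 2.01069/1 → 2; chars 92.
Subsquare: 1.47681/0.0833333 → 17 → r, 0.01069/0.0416667 → 0 → a; chars ra.
Extended square: 0.06014/0.00833333 → 7, 0.01069/0.00416667 → 2; chars 72.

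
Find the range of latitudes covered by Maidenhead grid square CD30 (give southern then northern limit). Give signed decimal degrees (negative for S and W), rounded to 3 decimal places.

-60.000, -59.000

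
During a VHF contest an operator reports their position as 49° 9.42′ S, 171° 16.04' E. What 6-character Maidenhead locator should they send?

Add 180° to longitude and 90° to latitude: 351.2673, 40.8430.
Field: 351.2673/20 → 17 → R, 40.8430/10 → 4 → E; chars RE.
Square: 11.2673/2 → 5, 0.8430/1 → 0; chars 50.
Subsquare: 1.2673/0.0833333 → 15 → p, 0.8430/0.0416667 → 20 → u; chars pu.

RE50pu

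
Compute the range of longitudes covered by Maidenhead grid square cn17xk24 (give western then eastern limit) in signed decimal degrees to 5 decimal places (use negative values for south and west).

Field C=2, N=13: +2·20° lon, +13·10° lat → SW at lon -140°, lat 40°.
Square 1, 7: +1·2° lon, +7·1° lat → SW at lon -138°, lat 47°.
Subsquare x=23, k=10: +23·0.0833333° lon, +10·0.0416667° lat → SW at lon -136.083°, lat 47.4167°.
Extended square 2, 4: +2·0.00833333° lon, +4·0.00416667° lat → SW at lon -136.067°, lat 47.4333°.
Cell spans 0.00833333° lon × 0.00416667° lat.
west -136.06667, east -136.05833.

-136.06667, -136.05833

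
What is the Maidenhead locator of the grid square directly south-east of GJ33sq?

Longitude subsquare s = 18; +1 → 19 = t.
Latitude subsquare q = 16; −1 → 15 = p.

GJ33tp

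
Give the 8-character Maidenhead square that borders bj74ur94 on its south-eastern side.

BJ74vr03

Longitude extended square 9; +1 → 10, wraps to 0, carry into subsquare.
Longitude subsquare u = 20; +1 → 21 = v.
Latitude extended square 4; −1 → 3.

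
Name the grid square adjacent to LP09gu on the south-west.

LP09ft

Longitude subsquare g = 6; −1 → 5 = f.
Latitude subsquare u = 20; −1 → 19 = t.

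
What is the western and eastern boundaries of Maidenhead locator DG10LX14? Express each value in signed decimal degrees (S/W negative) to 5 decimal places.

-117.07500, -117.06667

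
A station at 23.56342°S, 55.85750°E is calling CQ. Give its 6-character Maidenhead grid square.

LG76wk

Offset from 180°W / 90°S: lon 235.8575°, lat 66.4366°.
Field (20°×10°, letters A–R): 235.8575/20 → 11 → L, 66.4366/10 → 6 → G; chars LG.
Square (2°×1°, digits 0–9): 15.8575/2 → 7, 6.4366/1 → 6; chars 76.
Subsquare (5′×2.5′, letters a–x): 1.8575/0.0833333 → 22 → w, 0.4366/0.0416667 → 10 → k; chars wk.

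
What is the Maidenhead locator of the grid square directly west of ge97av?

GE87xv

Longitude subsquare a = 0; −1 → -1, wraps to 23 = x, carry into square.
Longitude square 9; −1 → 8.
The latitude characters are unchanged.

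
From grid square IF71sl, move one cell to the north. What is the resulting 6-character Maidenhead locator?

Latitude subsquare l = 11; +1 → 12 = m.
The longitude characters are unchanged.

IF71sm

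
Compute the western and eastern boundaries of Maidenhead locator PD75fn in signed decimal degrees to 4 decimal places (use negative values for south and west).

134.4167, 134.5000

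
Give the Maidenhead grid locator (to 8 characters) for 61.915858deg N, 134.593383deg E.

PP71hv19

Add 180° to longitude and 90° to latitude: 314.59338, 151.91586.
Field (20°×10°, letters A–R): lon ⌊314.59338/20⌋ = 15 → P; lat ⌊151.91586/10⌋ = 15 → P.
Square (2°×1°, digits 0–9): lon ⌊14.59338/2⌋ = 7; lat ⌊1.91586/1⌋ = 1.
Subsquare (5′×2.5′, letters a–x): lon ⌊0.59338/0.0833333⌋ = 7 → h; lat ⌊0.91586/0.0416667⌋ = 21 → v.
Extended square (30″×15″, digits 0–9): lon ⌊0.01005/0.00833333⌋ = 1; lat ⌊0.04086/0.00416667⌋ = 9.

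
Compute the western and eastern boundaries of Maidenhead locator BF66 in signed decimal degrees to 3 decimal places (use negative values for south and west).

Field B=1, F=5: +1·20° lon, +5·10° lat → SW at lon -160°, lat -40°.
Square 6, 6: +6·2° lon, +6·1° lat → SW at lon -148°, lat -34°.
Cell spans 2° lon × 1° lat.
west -148.000, east -146.000.

-148.000, -146.000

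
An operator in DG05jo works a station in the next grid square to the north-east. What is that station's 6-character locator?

Longitude subsquare j = 9; +1 → 10 = k.
Latitude subsquare o = 14; +1 → 15 = p.

DG05kp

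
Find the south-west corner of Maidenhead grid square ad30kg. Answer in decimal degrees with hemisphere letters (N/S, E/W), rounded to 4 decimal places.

59.7500° S, 173.1667° W

Field A=0, D=3: +0·20° lon, +3·10° lat → SW at lon -180°, lat -60°.
Square 3, 0: +3·2° lon, +0·1° lat → SW at lon -174°, lat -60°.
Subsquare k=10, g=6: +10·0.0833333° lon, +6·0.0416667° lat → SW at lon -173.167°, lat -59.75°.
latitude 59.7500° S, longitude 173.1667° W.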